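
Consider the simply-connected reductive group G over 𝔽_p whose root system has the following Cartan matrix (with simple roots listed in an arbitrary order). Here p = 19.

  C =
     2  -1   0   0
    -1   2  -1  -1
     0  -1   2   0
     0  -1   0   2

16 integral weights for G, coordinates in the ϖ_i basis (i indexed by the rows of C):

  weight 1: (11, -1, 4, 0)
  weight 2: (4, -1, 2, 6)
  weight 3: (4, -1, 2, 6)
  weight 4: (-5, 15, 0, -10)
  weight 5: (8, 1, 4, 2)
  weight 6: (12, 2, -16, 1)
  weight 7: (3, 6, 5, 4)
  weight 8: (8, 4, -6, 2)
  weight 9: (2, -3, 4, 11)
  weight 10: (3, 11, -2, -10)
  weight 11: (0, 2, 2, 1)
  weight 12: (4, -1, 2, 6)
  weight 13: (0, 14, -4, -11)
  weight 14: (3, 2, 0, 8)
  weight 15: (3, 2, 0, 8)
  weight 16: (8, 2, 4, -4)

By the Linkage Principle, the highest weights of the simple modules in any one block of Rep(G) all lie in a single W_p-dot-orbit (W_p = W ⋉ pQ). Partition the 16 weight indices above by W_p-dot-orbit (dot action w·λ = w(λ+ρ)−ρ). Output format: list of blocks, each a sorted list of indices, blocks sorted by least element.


Cartan matrix: type D_4 (|W|=192); un-permuting the 4 rows.

λ_j+ρ reflected into Ā_19 (⟨·,θ^∨⟩≤19); 4-tuples as given:

  λ_1+ρ ↦ (12, 0, 5, 1)
  λ_2+ρ ↦ (5, 0, 3, 7)
  λ_3+ρ ↦ (5, 0, 3, 7)
  λ_4+ρ ↦ (4, 2, 1, 9)
  λ_5+ρ ↦ (9, 0, 5, 3)
  λ_6+ρ ↦ (1, 2, 3, 10)
  λ_7+ρ ↦ (1, 3, 3, 2)
  λ_8+ρ ↦ (9, 0, 5, 3)
  λ_9+ρ ↦ (1, 2, 3, 10)
  λ_10+ρ ↦ (4, 2, 1, 9)
  λ_11+ρ ↦ (1, 3, 3, 2)
  λ_12+ρ ↦ (5, 0, 3, 7)
  λ_13+ρ ↦ (1, 2, 3, 10)
  λ_14+ρ ↦ (4, 2, 1, 9)
  λ_15+ρ ↦ (4, 2, 1, 9)
  λ_16+ρ ↦ (9, 0, 5, 3)

Grouping the 16 weights by Ā_19-representative: 6 linkage classes.

[[1], [2, 3, 12], [4, 10, 14, 15], [5, 8, 16], [6, 9, 13], [7, 11]]


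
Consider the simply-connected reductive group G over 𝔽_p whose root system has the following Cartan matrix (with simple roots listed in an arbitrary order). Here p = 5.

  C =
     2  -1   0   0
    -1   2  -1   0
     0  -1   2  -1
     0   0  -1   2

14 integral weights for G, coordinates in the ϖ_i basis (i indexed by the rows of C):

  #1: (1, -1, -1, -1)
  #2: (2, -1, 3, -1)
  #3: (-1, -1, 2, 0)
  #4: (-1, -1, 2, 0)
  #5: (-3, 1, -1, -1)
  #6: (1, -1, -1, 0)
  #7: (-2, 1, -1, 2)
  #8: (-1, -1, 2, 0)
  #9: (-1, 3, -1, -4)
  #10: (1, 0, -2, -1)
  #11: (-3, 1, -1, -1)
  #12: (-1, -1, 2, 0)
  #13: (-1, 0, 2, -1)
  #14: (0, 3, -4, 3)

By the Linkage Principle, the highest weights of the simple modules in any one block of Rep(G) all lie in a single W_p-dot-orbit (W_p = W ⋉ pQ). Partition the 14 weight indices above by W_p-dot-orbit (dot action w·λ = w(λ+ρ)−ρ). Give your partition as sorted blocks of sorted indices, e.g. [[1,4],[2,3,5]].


Type A_4, rank 4, |W|=120; reorder rows/cols to standard.

Each λ_j+ρ reduced to Ā_5; 4-tuples below use C's row order:

    [1] (2, 0, 0, 0)
    [2] (1, 0, 2, 2)
    [3] (0, 0, 3, 1)
    [4] (0, 0, 3, 1)
    [5] (2, 0, 0, 0)
    [6] (2, 0, 0, 1)
    [7] (1, 1, 0, 3)
    [8] (0, 0, 3, 1)
    [9] (0, 1, 3, 0)
    [10] (2, 0, 0, 1)
    [11] (2, 0, 0, 0)
    [12] (0, 0, 3, 1)
    [13] (0, 1, 3, 0)
    [14] (0, 1, 3, 0)

Grouping the 14 weights by Ā_5-representative: 6 linkage classes.

[[1, 5, 11], [2], [3, 4, 8, 12], [6, 10], [7], [9, 13, 14]]


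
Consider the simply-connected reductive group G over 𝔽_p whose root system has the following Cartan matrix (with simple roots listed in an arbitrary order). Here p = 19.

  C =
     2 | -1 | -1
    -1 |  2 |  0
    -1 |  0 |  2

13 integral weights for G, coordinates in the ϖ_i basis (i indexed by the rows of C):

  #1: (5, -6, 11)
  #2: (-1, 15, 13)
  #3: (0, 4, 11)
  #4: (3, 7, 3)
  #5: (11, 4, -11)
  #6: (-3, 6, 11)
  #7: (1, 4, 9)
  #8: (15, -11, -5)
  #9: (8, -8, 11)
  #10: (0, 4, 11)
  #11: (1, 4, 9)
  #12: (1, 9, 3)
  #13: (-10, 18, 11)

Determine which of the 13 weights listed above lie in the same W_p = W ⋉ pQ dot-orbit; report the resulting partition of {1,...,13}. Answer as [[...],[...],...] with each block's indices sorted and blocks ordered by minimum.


Dynkin diagram of C (from the 4 off-diagonal −1 entries): A_3.

W_19-reps of the 13 weights in Ā_19 (same 3-coord order as C):

  1: (1, 5, 12)
  2: (0, 5, 3)
  3: (1, 5, 12)
  4: (4, 8, 4)
  5: (2, 5, 10)
  6: (2, 5, 10)
  7: (2, 5, 10)
  8: (2, 10, 4)
  9: (2, 5, 10)
  10: (1, 5, 12)
  11: (2, 5, 10)
  12: (2, 10, 4)
  13: (9, 7, 0)

These 13 weights hit 6 W_19-dot-orbits; sizes (3, 1, 1, 5, 2, 1):

[[1, 3, 10], [2], [4], [5, 6, 7, 9, 11], [8, 12], [13]]


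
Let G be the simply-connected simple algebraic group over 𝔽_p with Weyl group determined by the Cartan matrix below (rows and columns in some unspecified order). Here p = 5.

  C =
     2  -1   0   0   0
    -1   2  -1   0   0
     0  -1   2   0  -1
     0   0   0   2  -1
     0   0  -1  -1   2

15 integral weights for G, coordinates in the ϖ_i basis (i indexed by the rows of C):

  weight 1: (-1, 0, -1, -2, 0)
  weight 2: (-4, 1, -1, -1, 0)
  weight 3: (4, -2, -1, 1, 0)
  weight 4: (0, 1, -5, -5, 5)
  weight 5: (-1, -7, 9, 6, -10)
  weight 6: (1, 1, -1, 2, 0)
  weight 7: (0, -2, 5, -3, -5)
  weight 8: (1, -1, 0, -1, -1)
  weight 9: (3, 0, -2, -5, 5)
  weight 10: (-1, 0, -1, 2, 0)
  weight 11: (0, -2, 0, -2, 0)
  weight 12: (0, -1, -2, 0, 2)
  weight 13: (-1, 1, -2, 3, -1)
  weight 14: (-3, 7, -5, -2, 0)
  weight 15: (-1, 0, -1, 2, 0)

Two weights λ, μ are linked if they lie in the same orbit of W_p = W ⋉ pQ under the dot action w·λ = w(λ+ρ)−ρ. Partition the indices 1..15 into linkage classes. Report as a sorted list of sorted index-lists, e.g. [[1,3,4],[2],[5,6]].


Cartan matrix: type A_5 (|W|=720); un-permuting the 5 rows.

Each λ_j+ρ reduced to Ā_5; 5-tuples below use C's row order:

  1: (0, 1, 0, 1, 0)
  2: (2, 0, 1, 0, 0)
  3: (2, 0, 1, 0, 0)
  4: (0, 1, 0, 1, 2)
  5: (2, 0, 1, 0, 0)
  6: (1, 1, 0, 0, 1)
  7: (0, 1, 0, 3, 1)
  8: (2, 0, 1, 0, 0)
  9: (0, 1, 0, 1, 0)
  10: (0, 1, 0, 3, 1)
  11: (0, 1, 0, 1, 0)
  12: (0, 1, 0, 1, 2)
  13: (0, 1, 0, 3, 1)
  14: (1, 1, 0, 0, 1)
  15: (0, 1, 0, 3, 1)

Partition of {1..15} into 5 W_5-dot-orbits:

[[1, 9, 11], [2, 3, 5, 8], [4, 12], [6, 14], [7, 10, 13, 15]]


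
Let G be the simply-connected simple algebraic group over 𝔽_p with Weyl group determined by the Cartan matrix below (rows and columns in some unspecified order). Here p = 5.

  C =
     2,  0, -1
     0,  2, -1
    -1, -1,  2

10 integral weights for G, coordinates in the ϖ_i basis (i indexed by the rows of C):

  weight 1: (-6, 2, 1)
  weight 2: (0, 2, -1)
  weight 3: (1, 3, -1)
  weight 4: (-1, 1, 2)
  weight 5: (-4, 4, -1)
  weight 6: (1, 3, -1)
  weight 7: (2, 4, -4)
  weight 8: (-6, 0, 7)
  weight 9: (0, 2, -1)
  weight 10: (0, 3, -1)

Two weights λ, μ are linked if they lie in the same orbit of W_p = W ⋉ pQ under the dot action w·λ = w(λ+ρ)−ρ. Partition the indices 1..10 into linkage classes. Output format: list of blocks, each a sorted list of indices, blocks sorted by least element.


Cartan matrix: type A_3 (|W|=24); un-permuting the 3 rows.

W_5-reps of the 10 weights in Ā_5 (same 3-coord order as C):

    1: (2, 0, 3)
    2: (1, 3, 0)
    3: (1, 3, 0)
    4: (0, 2, 3)
    5: (0, 2, 3)
    6: (1, 3, 0)
    7: (0, 2, 3)
    8: (1, 3, 0)
    9: (1, 3, 0)
    10: (1, 4, 0)

These 10 weights hit 4 W_5-dot-orbits; sizes (1, 5, 3, 1):

[[1], [2, 3, 6, 8, 9], [4, 5, 7], [10]]


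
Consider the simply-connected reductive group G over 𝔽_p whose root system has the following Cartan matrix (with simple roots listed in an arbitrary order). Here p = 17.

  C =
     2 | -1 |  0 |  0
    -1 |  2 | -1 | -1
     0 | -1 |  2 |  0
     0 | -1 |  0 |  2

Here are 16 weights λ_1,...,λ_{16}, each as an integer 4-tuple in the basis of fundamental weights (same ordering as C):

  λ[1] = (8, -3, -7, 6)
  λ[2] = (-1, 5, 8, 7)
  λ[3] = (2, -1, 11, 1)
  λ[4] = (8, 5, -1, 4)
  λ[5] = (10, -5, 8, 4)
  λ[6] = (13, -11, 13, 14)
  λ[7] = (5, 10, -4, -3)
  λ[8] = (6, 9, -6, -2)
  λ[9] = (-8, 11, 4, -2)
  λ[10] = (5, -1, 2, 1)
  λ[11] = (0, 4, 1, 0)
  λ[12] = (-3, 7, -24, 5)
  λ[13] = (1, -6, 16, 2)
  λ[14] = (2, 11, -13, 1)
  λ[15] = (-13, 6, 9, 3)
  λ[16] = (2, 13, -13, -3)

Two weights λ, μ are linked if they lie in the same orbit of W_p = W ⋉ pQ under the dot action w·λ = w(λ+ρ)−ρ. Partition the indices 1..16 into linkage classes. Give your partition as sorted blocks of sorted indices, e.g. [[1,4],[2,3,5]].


D_4 Cartan matrix, 4 simple roots permuted; ρ=(1,1,1,1).

Folding the 16 weights λ_j+ρ into Ā_17 (reps in the given 4-coord order):

    1: (1, 5, 2, 1)
    2: (6, 0, 3, 2)
    3: (3, 0, 12, 2)
    4: (6, 0, 3, 2)
    5: (7, 0, 5, 1)
    6: (2, 1, 2, 1)
    7: (6, 0, 3, 2)
    8: (7, 0, 5, 1)
    9: (7, 0, 5, 1)
    10: (6, 0, 3, 2)
    11: (1, 5, 2, 1)
    12: (6, 0, 3, 2)
    13: (3, 0, 12, 2)
    14: (3, 0, 12, 2)
    15: (7, 0, 5, 1)
    16: (3, 0, 12, 2)

Linkage partition of the 16 weights (5 classes, p=17):

[[1, 11], [2, 4, 7, 10, 12], [3, 13, 14, 16], [5, 8, 9, 15], [6]]


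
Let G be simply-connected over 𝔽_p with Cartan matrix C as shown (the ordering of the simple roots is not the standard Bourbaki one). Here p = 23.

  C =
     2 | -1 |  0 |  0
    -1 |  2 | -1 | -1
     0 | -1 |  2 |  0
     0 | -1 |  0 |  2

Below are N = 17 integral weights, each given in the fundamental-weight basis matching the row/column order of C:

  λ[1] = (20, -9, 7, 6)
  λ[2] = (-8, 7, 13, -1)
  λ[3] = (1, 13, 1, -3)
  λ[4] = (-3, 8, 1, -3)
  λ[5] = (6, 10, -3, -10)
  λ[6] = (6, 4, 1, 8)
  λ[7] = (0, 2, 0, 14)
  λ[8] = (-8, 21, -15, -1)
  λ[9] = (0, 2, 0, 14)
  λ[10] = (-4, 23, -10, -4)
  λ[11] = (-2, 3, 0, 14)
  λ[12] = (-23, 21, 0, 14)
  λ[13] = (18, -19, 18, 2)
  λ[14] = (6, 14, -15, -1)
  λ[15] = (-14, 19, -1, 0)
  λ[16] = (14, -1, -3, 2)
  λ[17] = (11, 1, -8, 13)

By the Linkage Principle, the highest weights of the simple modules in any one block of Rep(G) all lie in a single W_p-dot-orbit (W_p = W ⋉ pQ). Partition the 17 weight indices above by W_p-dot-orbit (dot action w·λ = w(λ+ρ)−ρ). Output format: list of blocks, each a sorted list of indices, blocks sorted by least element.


Cartan matrix: type D_4 (|W|=192); un-permuting the 4 rows.

Each λ_j+ρ reduced to Ā_23; 4-tuples below use C's row order:

  [1] (13, 2, 0, 1) · [2] (7, 1, 14, 0) · [3] (2, 5, 2, 2) · [4] (2, 5, 2, 2) · [5] (7, 0, 2, 9) · [6] (7, 0, 2, 9) · [7] (1, 3, 1, 15) · [8] (7, 1, 14, 0) · [9] (1, 3, 1, 15) · [10] (2, 1, 8, 2) · [11] (1, 3, 1, 15) · [12] (7, 1, 14, 0) · [13] (1, 3, 1, 15) · [14] (7, 1, 14, 0) · [15] (13, 2, 0, 1) · [16] (13, 2, 0, 1) · [17] (7, 0, 2, 9)

Partition of {1..17} into 6 W_23-dot-orbits:

[[1, 15, 16], [2, 8, 12, 14], [3, 4], [5, 6, 17], [7, 9, 11, 13], [10]]


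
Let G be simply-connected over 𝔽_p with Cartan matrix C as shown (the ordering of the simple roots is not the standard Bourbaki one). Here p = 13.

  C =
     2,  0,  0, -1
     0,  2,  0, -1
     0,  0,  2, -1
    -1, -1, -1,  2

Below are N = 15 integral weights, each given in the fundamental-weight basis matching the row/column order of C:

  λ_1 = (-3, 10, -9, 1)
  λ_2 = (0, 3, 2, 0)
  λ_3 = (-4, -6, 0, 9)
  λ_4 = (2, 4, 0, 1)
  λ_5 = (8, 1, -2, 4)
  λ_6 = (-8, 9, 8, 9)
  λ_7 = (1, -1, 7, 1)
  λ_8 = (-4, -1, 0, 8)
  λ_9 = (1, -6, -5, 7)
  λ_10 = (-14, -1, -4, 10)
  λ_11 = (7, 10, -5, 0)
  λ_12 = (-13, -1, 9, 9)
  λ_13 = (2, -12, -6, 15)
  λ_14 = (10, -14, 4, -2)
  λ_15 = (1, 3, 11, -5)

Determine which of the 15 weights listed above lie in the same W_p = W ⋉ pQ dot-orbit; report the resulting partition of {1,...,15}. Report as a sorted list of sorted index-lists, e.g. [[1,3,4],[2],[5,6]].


C ↔ D_4 under row/col permutation; |W(D_4)| = 192.

Ā_13 reps of the 15 weights (D_4, coords as presented):

  1: (6, 3, 0, 2) · 2: (1, 4, 3, 1) · 3: (3, 5, 1, 2) · 4: (3, 5, 1, 2) · 5: (6, 1, 2, 0) · 6: (3, 0, 1, 3) · 7: (2, 0, 8, 1) · 8: (3, 0, 1, 3) · 9: (1, 4, 3, 1) · 10: (6, 3, 0, 2) · 11: (1, 4, 3, 1) · 12: (3, 5, 1, 2) · 13: (3, 5, 1, 2) · 14: (2, 0, 8, 1) · 15: (2, 0, 8, 1)

Grouping the 15 weights by Ā_13-representative: 6 linkage classes.

[[1, 10], [2, 9, 11], [3, 4, 12, 13], [5], [6, 8], [7, 14, 15]]


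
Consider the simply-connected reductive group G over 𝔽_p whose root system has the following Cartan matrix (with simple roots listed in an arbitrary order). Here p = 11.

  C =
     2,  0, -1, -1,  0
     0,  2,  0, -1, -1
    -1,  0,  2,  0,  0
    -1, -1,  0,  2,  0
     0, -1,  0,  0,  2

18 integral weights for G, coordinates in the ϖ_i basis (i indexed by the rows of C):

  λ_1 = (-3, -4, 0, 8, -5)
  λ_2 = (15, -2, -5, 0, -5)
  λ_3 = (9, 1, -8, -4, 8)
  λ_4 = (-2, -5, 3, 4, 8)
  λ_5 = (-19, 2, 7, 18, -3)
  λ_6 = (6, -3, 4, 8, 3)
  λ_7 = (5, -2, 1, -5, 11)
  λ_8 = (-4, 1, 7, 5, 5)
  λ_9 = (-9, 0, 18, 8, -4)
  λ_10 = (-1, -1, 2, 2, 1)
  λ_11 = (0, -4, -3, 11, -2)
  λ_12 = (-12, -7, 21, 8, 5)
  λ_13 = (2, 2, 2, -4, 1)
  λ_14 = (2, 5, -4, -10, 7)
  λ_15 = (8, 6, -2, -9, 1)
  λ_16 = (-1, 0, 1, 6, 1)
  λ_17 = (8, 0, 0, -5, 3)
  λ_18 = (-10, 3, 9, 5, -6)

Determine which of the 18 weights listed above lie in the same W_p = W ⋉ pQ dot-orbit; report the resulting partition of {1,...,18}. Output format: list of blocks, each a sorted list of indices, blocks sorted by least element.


Root system A_5: the 5×5 matrix C matches after relabeling.

Alcove-folded reps (p=11, 18 weights, presented ϖ-order):

  λ_1+ρ ↦ (1, 4, 1, 0, 3);  λ_2+ρ ↦ (5, 3, 1, 1, 1);  λ_3+ρ ↦ (0, 1, 0, 2, 1);  λ_4+ρ ↦ (1, 4, 1, 0, 3);  λ_5+ρ ↦ (0, 1, 1, 7, 1);  λ_6+ρ ↦ (1, 4, 1, 0, 3);  λ_7+ρ ↦ (1, 4, 1, 0, 3);  λ_8+ρ ↦ (0, 0, 3, 3, 2);  λ_9+ρ ↦ (0, 1, 1, 7, 1);  λ_10+ρ ↦ (0, 0, 3, 3, 2);  λ_11+ρ ↦ (0, 1, 1, 7, 1);  λ_12+ρ ↦ (0, 6, 0, 3, 0);  λ_13+ρ ↦ (0, 0, 3, 3, 2);  λ_14+ρ ↦ (0, 0, 3, 3, 2);  λ_15+ρ ↦ (0, 1, 1, 7, 1);  λ_16+ρ ↦ (0, 1, 1, 7, 1);  λ_17+ρ ↦ (5, 3, 1, 1, 1);  λ_18+ρ ↦ (5, 3, 1, 1, 1)

These 18 weights hit 6 W_11-dot-orbits; sizes (4, 3, 1, 5, 4, 1):

[[1, 4, 6, 7], [2, 17, 18], [3], [5, 9, 11, 15, 16], [8, 10, 13, 14], [12]]


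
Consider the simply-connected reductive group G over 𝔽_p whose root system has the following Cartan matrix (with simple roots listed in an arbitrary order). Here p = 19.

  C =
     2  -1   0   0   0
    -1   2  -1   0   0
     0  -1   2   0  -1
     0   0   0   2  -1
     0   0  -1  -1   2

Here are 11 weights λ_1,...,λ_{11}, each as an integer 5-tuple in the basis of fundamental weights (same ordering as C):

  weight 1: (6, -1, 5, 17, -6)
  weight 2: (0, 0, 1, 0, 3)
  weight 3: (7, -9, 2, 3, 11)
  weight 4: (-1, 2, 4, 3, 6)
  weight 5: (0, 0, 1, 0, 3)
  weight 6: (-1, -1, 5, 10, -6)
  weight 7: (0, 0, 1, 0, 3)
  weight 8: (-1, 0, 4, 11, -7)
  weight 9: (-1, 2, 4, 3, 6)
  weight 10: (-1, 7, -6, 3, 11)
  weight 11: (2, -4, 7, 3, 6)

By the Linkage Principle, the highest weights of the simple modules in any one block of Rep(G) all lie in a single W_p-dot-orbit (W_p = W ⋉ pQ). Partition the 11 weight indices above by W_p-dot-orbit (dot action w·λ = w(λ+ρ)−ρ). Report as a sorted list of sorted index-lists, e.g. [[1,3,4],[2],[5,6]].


Cartan matrix: type A_5 (|W|=720); un-permuting the 5 rows.

Ā_19 reps of the 11 weights (A_5, coords as presented):

    λ_1+ρ ↦ (0, 0, 1, 6, 5)
    λ_2+ρ ↦ (1, 1, 2, 1, 4)
    λ_3+ρ ↦ (0, 3, 5, 4, 7)
    λ_4+ρ ↦ (0, 3, 5, 4, 7)
    λ_5+ρ ↦ (1, 1, 2, 1, 4)
    λ_6+ρ ↦ (0, 0, 1, 6, 5)
    λ_7+ρ ↦ (1, 1, 2, 1, 4)
    λ_8+ρ ↦ (0, 0, 1, 6, 5)
    λ_9+ρ ↦ (0, 3, 5, 4, 7)
    λ_10+ρ ↦ (0, 3, 5, 4, 7)
    λ_11+ρ ↦ (0, 3, 5, 4, 7)

3 distinct reps among the 11 weights ⇒ 3 W_19-linkage classes:

[[1, 6, 8], [2, 5, 7], [3, 4, 9, 10, 11]]


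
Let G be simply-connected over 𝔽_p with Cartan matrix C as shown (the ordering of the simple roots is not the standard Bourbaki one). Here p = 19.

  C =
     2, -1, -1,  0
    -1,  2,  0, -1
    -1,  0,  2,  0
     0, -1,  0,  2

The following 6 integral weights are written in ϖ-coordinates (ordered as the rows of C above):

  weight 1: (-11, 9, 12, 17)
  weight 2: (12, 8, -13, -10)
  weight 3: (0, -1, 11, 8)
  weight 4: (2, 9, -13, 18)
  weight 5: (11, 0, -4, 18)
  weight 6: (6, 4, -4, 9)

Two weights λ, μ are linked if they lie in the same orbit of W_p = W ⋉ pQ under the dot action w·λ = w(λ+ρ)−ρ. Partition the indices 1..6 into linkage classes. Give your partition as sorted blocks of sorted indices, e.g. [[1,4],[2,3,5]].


Cartan matrix: type A_4 (|W|=120); un-permuting the 4 rows.

λ_j+ρ reflected into Ā_19 (⟨·,θ^∨⟩≤19); 4-tuples as given:

  [1] (1, 0, 9, 6);  [2] (1, 0, 9, 6);  [3] (1, 0, 9, 6);  [4] (1, 0, 9, 6);  [5] (1, 0, 9, 6);  [6] (4, 5, 0, 7)

These 6 weights hit 2 W_19-dot-orbits; sizes (5, 1):

[[1, 2, 3, 4, 5], [6]]


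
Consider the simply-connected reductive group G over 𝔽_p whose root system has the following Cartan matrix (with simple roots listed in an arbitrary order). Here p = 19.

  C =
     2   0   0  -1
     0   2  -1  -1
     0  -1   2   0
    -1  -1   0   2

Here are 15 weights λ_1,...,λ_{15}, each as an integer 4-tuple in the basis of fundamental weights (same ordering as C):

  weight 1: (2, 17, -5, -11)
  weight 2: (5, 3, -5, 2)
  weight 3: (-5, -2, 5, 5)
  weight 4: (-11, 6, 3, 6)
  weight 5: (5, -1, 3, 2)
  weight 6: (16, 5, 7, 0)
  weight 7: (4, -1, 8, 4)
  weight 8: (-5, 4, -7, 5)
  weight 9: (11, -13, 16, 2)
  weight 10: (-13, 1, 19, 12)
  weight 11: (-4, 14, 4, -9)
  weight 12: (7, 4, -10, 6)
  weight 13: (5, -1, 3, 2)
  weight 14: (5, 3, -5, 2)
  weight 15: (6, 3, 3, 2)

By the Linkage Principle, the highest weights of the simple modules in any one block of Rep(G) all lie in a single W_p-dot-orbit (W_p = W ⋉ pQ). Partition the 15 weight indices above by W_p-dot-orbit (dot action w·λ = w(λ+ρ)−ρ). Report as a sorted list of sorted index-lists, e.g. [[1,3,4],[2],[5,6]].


Root system A_4: the 4×4 matrix C matches after relabeling.

Each λ_j+ρ reduced to Ā_19; 4-tuples below use C's row order:

    λ_1+ρ ↦ (7, 4, 4, 3)
    λ_2+ρ ↦ (6, 0, 4, 3)
    λ_3+ρ ↦ (4, 1, 5, 1)
    λ_4+ρ ↦ (7, 4, 4, 3)
    λ_5+ρ ↦ (6, 0, 4, 3)
    λ_6+ρ ↦ (4, 1, 5, 1)
    λ_7+ρ ↦ (5, 0, 9, 5)
    λ_8+ρ ↦ (4, 1, 5, 1)
    λ_9+ρ ↦ (2, 3, 4, 9)
    λ_10+ρ ↦ (1, 1, 3, 2)
    λ_11+ρ ↦ (7, 4, 4, 3)
    λ_12+ρ ↦ (7, 4, 4, 3)
    λ_13+ρ ↦ (6, 0, 4, 3)
    λ_14+ρ ↦ (6, 0, 4, 3)
    λ_15+ρ ↦ (7, 4, 4, 3)

The 15 indices split into 6 linkage classes (same alcove rep ⇔ same W_19-dot-orbit):

[[1, 4, 11, 12, 15], [2, 5, 13, 14], [3, 6, 8], [7], [9], [10]]


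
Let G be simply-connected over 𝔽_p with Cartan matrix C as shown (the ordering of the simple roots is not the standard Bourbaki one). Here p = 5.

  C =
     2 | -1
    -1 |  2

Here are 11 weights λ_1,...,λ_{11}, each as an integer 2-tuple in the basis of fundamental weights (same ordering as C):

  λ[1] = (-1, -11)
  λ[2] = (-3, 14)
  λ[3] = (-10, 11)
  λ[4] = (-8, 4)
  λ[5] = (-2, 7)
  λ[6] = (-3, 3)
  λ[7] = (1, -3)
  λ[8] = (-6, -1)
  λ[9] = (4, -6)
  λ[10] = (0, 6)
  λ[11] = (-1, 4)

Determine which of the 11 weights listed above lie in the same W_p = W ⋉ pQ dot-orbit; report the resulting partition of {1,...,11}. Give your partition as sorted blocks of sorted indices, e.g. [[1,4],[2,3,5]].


Cartan matrix: type A_2 (|W|=6); un-permuting the 2 rows.

λ_j+ρ reflected into Ā_5 (⟨·,θ^∨⟩≤5); 2-tuples as given:

  [1] (0, 5)
  [2] (0, 2)
  [3] (2, 2)
  [4] (3, 0)
  [5] (2, 2)
  [6] (2, 2)
  [7] (0, 2)
  [8] (0, 5)
  [9] (0, 5)
  [10] (2, 2)
  [11] (0, 5)

Grouping the 11 weights by Ā_5-representative: 4 linkage classes.

[[1, 8, 9, 11], [2, 7], [3, 5, 6, 10], [4]]


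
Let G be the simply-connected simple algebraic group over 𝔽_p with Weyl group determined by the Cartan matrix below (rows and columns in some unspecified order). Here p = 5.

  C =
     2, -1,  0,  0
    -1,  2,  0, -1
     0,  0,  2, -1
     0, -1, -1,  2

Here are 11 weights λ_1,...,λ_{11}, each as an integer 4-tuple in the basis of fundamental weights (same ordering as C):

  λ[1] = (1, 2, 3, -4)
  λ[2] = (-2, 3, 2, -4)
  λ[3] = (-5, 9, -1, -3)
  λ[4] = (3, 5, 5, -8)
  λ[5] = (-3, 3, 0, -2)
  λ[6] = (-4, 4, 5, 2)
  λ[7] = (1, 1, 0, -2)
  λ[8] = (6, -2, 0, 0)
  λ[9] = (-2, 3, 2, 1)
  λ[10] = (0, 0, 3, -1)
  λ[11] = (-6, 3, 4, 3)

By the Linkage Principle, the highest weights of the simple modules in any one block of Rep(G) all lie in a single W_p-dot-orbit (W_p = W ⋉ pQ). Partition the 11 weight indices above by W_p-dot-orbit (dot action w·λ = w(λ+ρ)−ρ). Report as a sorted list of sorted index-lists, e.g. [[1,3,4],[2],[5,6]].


A_4 Cartan matrix, 4 simple roots permuted; ρ=(1,1,1,1).

W_5-reps of the 11 weights in Ā_5 (same 4-coord order as C):

  [1] (1, 0, 0, 3) · [2] (1, 0, 0, 3) · [3] (1, 0, 0, 3) · [4] (0, 1, 3, 0) · [5] (2, 1, 0, 1) · [6] (1, 0, 0, 3) · [7] (2, 1, 0, 1) · [8] (2, 1, 0, 1) · [9] (3, 0, 1, 1) · [10] (0, 1, 3, 0) · [11] (1, 0, 0, 3)

The 11 indices split into 4 linkage classes (same alcove rep ⇔ same W_5-dot-orbit):

[[1, 2, 3, 6, 11], [4, 10], [5, 7, 8], [9]]


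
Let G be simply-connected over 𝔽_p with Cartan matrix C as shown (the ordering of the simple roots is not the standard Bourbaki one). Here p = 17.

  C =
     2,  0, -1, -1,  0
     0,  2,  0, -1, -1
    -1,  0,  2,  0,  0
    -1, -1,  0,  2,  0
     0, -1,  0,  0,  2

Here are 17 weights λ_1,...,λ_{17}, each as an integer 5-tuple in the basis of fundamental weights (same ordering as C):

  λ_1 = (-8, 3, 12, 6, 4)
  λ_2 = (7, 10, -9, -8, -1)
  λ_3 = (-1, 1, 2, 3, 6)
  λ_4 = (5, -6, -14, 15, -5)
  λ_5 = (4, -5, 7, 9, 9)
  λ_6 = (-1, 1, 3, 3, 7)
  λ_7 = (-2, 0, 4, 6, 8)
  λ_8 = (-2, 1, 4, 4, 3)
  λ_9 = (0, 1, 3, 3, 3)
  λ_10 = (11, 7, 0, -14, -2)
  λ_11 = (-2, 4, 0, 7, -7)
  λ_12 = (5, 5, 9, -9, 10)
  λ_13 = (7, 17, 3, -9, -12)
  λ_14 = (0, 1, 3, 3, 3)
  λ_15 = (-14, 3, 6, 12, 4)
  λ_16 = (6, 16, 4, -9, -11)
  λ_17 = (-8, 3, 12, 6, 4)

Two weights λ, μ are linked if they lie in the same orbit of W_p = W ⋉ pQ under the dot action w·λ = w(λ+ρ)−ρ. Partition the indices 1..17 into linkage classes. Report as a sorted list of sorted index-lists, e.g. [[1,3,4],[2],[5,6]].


Dynkin diagram of C (from the 8 off-diagonal −1 entries): A_5.

Folding the 17 weights λ_j+ρ into Ā_17 (reps in the given 5-coord order):

  λ_1+ρ ↦ (7, 4, 1, 0, 0);  λ_2+ρ ↦ (7, 4, 1, 0, 0);  λ_3+ρ ↦ (0, 2, 3, 4, 7);  λ_4+ρ ↦ (7, 4, 1, 0, 0);  λ_5+ρ ↦ (1, 2, 4, 4, 4);  λ_6+ρ ↦ (0, 2, 3, 4, 7);  λ_7+ρ ↦ (1, 1, 0, 6, 5);  λ_8+ρ ↦ (1, 2, 4, 4, 4);  λ_9+ρ ↦ (1, 2, 4, 4, 4);  λ_10+ρ ↦ (1, 1, 0, 6, 5);  λ_11+ρ ↦ (1, 1, 0, 6, 5);  λ_12+ρ ↦ (2, 2, 0, 4, 1);  λ_13+ρ ↦ (1, 1, 0, 6, 5);  λ_14+ρ ↦ (1, 2, 4, 4, 4);  λ_15+ρ ↦ (7, 4, 1, 0, 0);  λ_16+ρ ↦ (1, 1, 0, 6, 5);  λ_17+ρ ↦ (7, 4, 1, 0, 0)

Partition of {1..17} into 5 W_17-dot-orbits:

[[1, 2, 4, 15, 17], [3, 6], [5, 8, 9, 14], [7, 10, 11, 13, 16], [12]]


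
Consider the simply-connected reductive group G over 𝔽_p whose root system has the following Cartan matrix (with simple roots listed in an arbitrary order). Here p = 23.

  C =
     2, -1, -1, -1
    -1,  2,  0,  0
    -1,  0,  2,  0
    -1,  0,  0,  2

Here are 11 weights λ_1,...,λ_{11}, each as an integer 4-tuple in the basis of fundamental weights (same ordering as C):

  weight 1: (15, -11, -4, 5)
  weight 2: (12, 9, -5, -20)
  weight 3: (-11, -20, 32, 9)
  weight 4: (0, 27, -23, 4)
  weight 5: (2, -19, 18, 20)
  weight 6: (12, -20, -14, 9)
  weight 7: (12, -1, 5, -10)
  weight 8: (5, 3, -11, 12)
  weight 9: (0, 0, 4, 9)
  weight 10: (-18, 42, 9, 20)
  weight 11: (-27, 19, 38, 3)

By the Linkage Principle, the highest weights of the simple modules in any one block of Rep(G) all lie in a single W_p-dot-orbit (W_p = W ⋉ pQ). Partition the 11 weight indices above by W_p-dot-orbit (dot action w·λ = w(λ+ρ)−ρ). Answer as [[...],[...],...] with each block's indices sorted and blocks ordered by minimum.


D_4 Cartan matrix, 4 simple roots permuted; ρ=(1,1,1,1).

Each λ_j+ρ reduced to Ā_23; 4-tuples below use C's row order:

    1: (1, 10, 3, 6)
    2: (4, 0, 6, 9)
    3: (4, 0, 6, 9)
    4: (1, 1, 5, 10)
    5: (2, 2, 1, 1)
    6: (4, 0, 6, 9)
    7: (4, 0, 6, 9)
    8: (4, 0, 6, 9)
    9: (1, 1, 5, 10)
    10: (1, 10, 3, 6)
    11: (1, 10, 3, 6)

These 11 weights hit 4 W_23-dot-orbits; sizes (3, 5, 2, 1):

[[1, 10, 11], [2, 3, 6, 7, 8], [4, 9], [5]]


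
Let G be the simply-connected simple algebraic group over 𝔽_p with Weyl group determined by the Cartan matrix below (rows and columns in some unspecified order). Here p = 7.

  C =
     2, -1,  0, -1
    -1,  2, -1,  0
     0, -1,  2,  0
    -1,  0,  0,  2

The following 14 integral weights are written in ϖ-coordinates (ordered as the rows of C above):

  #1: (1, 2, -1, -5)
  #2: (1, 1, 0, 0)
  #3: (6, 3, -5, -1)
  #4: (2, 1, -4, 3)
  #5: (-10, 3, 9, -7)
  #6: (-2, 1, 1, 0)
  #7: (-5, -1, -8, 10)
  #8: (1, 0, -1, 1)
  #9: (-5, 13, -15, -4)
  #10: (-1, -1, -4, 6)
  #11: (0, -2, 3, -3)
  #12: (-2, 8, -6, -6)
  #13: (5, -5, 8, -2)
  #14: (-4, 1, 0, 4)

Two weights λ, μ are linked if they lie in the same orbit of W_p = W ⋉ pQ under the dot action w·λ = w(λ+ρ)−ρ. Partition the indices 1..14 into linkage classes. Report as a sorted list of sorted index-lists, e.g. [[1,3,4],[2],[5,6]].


Dynkin diagram of C (from the 6 off-diagonal −1 entries): A_4.

Ā_7 reps of the 14 weights (A_4, coords as presented):

    [1] (2, 1, 0, 2)
    [2] (2, 2, 1, 1)
    [3] (3, 0, 0, 4)
    [4] (2, 1, 0, 2)
    [5] (1, 1, 2, 0)
    [6] (1, 1, 2, 0)
    [7] (3, 0, 0, 4)
    [8] (2, 1, 0, 2)
    [9] (3, 0, 0, 4)
    [10] (3, 0, 0, 4)
    [11] (1, 1, 2, 0)
    [12] (2, 2, 1, 1)
    [13] (2, 2, 1, 1)
    [14] (2, 1, 0, 2)

The 14 indices split into 4 linkage classes (same alcove rep ⇔ same W_7-dot-orbit):

[[1, 4, 8, 14], [2, 12, 13], [3, 7, 9, 10], [5, 6, 11]]


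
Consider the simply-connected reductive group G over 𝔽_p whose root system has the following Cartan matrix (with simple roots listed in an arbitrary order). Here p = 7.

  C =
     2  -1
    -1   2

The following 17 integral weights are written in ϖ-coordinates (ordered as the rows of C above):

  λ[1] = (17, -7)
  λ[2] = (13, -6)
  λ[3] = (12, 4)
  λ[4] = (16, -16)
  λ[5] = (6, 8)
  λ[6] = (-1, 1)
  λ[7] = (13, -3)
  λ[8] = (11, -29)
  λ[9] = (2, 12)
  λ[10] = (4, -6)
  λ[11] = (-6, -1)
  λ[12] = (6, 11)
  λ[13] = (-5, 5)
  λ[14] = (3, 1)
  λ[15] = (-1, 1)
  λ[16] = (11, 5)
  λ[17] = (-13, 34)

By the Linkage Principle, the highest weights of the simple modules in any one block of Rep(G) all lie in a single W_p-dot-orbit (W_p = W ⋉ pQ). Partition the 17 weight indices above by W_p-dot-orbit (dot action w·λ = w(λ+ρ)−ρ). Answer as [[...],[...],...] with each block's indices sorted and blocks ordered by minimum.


A_2 Cartan matrix, 2 simple roots permuted; ρ=(1,1).

Folding the 17 weights λ_j+ρ into Ā_7 (reps in the given 2-coord order):

    [1] (4, 1)
    [2] (0, 2)
    [3] (4, 2)
    [4] (4, 2)
    [5] (0, 2)
    [6] (0, 2)
    [7] (0, 5)
    [8] (0, 2)
    [9] (4, 2)
    [10] (0, 5)
    [11] (0, 5)
    [12] (0, 5)
    [13] (4, 2)
    [14] (4, 2)
    [15] (0, 2)
    [16] (4, 1)
    [17] (0, 5)

These 17 weights hit 4 W_7-dot-orbits; sizes (2, 5, 5, 5):

[[1, 16], [2, 5, 6, 8, 15], [3, 4, 9, 13, 14], [7, 10, 11, 12, 17]]


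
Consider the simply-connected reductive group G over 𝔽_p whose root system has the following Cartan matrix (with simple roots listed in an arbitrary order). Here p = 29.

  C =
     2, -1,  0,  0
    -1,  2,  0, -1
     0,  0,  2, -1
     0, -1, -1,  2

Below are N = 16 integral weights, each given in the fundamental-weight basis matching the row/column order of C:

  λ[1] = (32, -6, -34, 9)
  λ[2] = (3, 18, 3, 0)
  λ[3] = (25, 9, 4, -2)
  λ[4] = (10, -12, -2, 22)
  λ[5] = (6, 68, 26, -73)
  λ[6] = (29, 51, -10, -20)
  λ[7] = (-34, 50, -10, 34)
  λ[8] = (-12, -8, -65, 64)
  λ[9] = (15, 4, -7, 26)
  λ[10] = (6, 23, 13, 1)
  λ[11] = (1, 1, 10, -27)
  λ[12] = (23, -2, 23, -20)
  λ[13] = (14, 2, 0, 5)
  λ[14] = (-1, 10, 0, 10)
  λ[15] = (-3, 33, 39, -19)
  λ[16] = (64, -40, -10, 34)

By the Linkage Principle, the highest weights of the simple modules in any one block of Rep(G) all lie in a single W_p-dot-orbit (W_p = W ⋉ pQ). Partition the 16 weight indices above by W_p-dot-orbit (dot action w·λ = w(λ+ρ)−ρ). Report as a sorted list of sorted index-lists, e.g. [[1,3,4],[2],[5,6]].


Cartan matrix: type A_4 (|W|=120); un-permuting the 4 rows.

Alcove-folded reps (p=29, 16 weights, presented ϖ-order):

  λ_1+ρ ↦ (4, 19, 4, 1) · λ_2+ρ ↦ (4, 19, 4, 1) · λ_3+ρ ↦ (15, 3, 1, 6) · λ_4+ρ ↦ (0, 11, 1, 11) · λ_5+ρ ↦ (11, 11, 2, 2) · λ_6+ρ ↦ (4, 19, 4, 1) · λ_7+ρ ↦ (15, 3, 1, 6) · λ_8+ρ ↦ (0, 11, 1, 11) · λ_9+ρ ↦ (3, 2, 13, 8) · λ_10+ρ ↦ (11, 11, 2, 2) · λ_11+ρ ↦ (11, 11, 2, 2) · λ_12+ρ ↦ (4, 19, 4, 1) · λ_13+ρ ↦ (15, 3, 1, 6) · λ_14+ρ ↦ (0, 11, 1, 11) · λ_15+ρ ↦ (11, 11, 2, 2) · λ_16+ρ ↦ (3, 4, 3, 16)

These 16 weights hit 6 W_29-dot-orbits; sizes (4, 3, 3, 4, 1, 1):

[[1, 2, 6, 12], [3, 7, 13], [4, 8, 14], [5, 10, 11, 15], [9], [16]]


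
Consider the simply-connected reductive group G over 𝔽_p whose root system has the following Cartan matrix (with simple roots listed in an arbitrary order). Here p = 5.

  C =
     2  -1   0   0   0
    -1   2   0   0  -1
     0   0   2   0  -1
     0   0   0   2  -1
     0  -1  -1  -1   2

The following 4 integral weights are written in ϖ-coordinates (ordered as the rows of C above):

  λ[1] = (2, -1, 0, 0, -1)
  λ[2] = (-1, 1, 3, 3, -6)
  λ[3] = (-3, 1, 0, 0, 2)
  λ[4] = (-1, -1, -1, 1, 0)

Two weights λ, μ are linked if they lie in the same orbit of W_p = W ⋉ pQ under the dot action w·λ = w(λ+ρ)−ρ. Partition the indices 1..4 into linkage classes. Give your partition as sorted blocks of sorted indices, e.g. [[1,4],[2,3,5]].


C ↔ D_5 under row/col permutation; |W(D_5)| = 1920.

Ā_5 reps of the 4 weights (D_5, coords as presented):

  λ_1 → (3, 0, 1, 1, 0);  λ_2 → (3, 0, 1, 1, 0);  λ_3 → (3, 0, 1, 1, 0);  λ_4 → (0, 0, 0, 2, 1)

Grouping the 4 weights by Ā_5-representative: 2 linkage classes.

[[1, 2, 3], [4]]


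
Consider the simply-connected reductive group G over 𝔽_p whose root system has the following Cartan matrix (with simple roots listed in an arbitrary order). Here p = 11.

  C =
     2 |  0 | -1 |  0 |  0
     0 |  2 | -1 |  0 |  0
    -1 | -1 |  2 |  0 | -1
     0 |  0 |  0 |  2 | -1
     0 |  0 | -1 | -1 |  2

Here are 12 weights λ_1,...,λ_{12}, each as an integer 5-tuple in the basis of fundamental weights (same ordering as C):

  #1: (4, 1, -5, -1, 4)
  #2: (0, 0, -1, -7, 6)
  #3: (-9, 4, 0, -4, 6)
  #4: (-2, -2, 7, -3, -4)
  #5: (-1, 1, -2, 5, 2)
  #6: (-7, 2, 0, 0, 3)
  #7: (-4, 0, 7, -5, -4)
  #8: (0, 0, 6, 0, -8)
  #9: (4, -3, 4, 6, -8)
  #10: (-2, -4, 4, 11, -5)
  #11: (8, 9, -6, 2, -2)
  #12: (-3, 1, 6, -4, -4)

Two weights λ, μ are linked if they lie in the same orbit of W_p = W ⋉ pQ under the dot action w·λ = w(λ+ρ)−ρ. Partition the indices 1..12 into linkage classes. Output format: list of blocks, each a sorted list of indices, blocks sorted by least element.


Cartan matrix: type D_5 (|W|=1920); un-permuting the 5 rows.

λ_j+ρ reflected into Ā_11 (⟨·,θ^∨⟩≤11); 5-tuples as given:

    λ_1+ρ ↦ (1, 2, 2, 0, 1)
    λ_2+ρ ↦ (1, 1, 0, 6, 1)
    λ_3+ρ ↦ (1, 2, 2, 0, 1)
    λ_4+ρ ↦ (1, 1, 1, 3, 2)
    λ_5+ρ ↦ (1, 1, 0, 6, 1)
    λ_6+ρ ↦ (1, 2, 2, 0, 1)
    λ_7+ρ ↦ (1, 1, 1, 3, 2)
    λ_8+ρ ↦ (1, 1, 0, 6, 1)
    λ_9+ρ ↦ (1, 2, 2, 0, 1)
    λ_10+ρ ↦ (1, 1, 0, 6, 1)
    λ_11+ρ ↦ (1, 2, 2, 0, 1)
    λ_12+ρ ↦ (1, 1, 1, 3, 2)

Partition of {1..12} into 3 W_11-dot-orbits:

[[1, 3, 6, 9, 11], [2, 5, 8, 10], [4, 7, 12]]


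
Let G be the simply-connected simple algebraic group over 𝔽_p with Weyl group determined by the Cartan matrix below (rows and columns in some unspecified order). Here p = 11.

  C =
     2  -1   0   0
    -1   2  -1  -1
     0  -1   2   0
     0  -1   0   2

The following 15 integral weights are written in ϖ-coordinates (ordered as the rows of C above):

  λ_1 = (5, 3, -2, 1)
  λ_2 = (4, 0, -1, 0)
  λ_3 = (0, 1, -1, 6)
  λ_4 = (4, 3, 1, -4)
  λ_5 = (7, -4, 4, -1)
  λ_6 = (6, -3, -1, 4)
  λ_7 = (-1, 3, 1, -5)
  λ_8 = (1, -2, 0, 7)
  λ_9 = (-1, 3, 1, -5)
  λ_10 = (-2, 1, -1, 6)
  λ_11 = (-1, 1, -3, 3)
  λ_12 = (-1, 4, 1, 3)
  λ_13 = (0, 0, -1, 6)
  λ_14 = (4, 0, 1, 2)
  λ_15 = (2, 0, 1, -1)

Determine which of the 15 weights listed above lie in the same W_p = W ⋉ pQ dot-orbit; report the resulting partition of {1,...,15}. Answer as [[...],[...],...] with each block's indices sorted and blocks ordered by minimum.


C ↔ D_4 under row/col permutation; |W(D_4)| = 192.

W_11-reps of the 15 weights in Ā_11 (same 4-coord order as C):

    λ_1 → (5, 1, 0, 1)
    λ_2 → (5, 1, 0, 1)
    λ_3 → (1, 1, 0, 7)
    λ_4 → (5, 0, 2, 3)
    λ_5 → (5, 0, 2, 3)
    λ_6 → (5, 0, 2, 3)
    λ_7 → (0, 0, 2, 4)
    λ_8 → (1, 1, 0, 7)
    λ_9 → (0, 0, 2, 4)
    λ_10 → (1, 1, 0, 7)
    λ_11 → (0, 0, 2, 4)
    λ_12 → (0, 0, 2, 4)
    λ_13 → (1, 1, 0, 7)
    λ_14 → (5, 0, 2, 3)
    λ_15 → (3, 1, 2, 0)

5 distinct reps among the 15 weights ⇒ 5 W_11-linkage classes:

[[1, 2], [3, 8, 10, 13], [4, 5, 6, 14], [7, 9, 11, 12], [15]]


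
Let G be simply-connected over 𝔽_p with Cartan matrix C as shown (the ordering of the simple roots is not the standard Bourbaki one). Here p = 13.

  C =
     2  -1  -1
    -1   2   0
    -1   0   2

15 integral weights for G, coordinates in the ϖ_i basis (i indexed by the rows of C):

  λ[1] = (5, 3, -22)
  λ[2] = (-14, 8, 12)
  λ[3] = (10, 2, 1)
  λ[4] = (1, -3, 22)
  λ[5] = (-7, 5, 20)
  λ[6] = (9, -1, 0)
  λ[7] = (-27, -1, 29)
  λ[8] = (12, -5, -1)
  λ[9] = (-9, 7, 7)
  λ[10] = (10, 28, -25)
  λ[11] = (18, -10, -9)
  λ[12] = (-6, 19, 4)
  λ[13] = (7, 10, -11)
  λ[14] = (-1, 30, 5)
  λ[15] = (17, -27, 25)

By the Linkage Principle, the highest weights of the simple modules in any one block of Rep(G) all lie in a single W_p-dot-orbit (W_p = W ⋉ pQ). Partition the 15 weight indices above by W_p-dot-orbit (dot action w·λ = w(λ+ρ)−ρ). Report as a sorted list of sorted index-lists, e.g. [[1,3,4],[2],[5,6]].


Dynkin diagram of C (from the 4 off-diagonal −1 entries): A_3.

W_13-reps of the 15 weights in Ā_13 (same 3-coord order as C):

  1: (2, 3, 2)
  2: (9, 4, 0)
  3: (10, 0, 1)
  4: (10, 0, 1)
  5: (2, 6, 5)
  6: (10, 0, 1)
  7: (9, 4, 0)
  8: (9, 4, 0)
  9: (8, 0, 0)
  10: (10, 0, 1)
  11: (2, 3, 2)
  12: (2, 6, 5)
  13: (2, 3, 2)
  14: (2, 6, 5)
  15: (8, 0, 0)

Linkage partition of the 15 weights (5 classes, p=13):

[[1, 11, 13], [2, 7, 8], [3, 4, 6, 10], [5, 12, 14], [9, 15]]


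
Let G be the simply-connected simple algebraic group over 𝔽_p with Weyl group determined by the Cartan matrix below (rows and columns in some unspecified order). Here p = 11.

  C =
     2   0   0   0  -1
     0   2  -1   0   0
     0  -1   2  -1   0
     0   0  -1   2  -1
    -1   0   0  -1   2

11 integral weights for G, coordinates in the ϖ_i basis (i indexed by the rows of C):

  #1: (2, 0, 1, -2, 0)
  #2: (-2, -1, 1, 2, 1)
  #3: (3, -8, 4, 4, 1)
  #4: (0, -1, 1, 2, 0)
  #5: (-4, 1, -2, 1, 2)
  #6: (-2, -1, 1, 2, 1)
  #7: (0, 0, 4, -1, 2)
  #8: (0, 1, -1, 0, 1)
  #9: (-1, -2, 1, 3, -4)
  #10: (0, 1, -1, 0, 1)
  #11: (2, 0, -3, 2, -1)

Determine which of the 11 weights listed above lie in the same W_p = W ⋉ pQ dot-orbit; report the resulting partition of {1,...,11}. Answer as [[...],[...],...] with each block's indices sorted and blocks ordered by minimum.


Dynkin diagram of C (from the 8 off-diagonal −1 entries): A_5.

Ā_11 reps of the 11 weights (A_5, coords as presented):

  [1] (3, 1, 1, 1, 0)
  [2] (1, 0, 2, 3, 1)
  [3] (1, 0, 2, 3, 1)
  [4] (1, 0, 2, 3, 1)
  [5] (3, 1, 1, 1, 0)
  [6] (1, 0, 2, 3, 1)
  [7] (1, 1, 5, 0, 3)
  [8] (1, 2, 0, 1, 2)
  [9] (3, 1, 1, 1, 0)
  [10] (1, 2, 0, 1, 2)
  [11] (3, 1, 1, 1, 0)

The 11 indices split into 4 linkage classes (same alcove rep ⇔ same W_11-dot-orbit):

[[1, 5, 9, 11], [2, 3, 4, 6], [7], [8, 10]]


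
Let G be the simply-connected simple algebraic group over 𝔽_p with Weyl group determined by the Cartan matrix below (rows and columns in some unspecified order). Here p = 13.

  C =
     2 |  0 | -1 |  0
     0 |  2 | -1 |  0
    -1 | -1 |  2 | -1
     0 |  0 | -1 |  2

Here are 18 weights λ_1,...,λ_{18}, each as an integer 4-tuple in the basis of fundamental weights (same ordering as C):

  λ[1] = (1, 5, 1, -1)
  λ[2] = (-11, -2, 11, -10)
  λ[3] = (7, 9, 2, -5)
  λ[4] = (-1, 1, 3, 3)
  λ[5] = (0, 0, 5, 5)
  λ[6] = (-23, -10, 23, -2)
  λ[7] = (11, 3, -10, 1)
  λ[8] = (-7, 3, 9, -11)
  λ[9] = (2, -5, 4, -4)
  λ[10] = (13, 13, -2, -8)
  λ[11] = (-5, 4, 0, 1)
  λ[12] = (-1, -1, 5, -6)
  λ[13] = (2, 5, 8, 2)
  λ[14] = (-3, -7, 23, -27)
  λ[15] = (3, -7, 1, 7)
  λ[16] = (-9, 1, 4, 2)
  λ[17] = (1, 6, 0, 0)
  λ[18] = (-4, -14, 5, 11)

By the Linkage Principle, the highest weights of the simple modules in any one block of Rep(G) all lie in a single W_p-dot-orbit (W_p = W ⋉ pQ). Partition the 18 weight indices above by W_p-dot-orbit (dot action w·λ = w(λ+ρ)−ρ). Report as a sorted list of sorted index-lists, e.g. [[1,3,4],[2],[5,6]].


C ↔ D_4 under row/col permutation; |W(D_4)| = 192.

W_13-reps of the 18 weights in Ā_13 (same 4-coord order as C):

    λ_1 → (2, 6, 2, 0)
    λ_2 → (2, 7, 1, 1)
    λ_3 → (0, 2, 3, 4)
    λ_4 → (0, 2, 3, 4)
    λ_5 → (0, 0, 1, 5)
    λ_6 → (2, 7, 1, 1)
    λ_7 → (0, 2, 3, 4)
    λ_8 → (0, 2, 3, 4)
    λ_9 → (1, 2, 2, 1)
    λ_10 → (0, 0, 1, 5)
    λ_11 → (1, 2, 2, 1)
    λ_12 → (0, 0, 1, 5)
    λ_13 → (1, 2, 2, 1)
    λ_14 → (2, 6, 2, 0)
    λ_15 → (0, 2, 3, 4)
    λ_16 → (5, 1, 2, 0)
    λ_17 → (2, 7, 1, 1)
    λ_18 → (5, 1, 2, 0)

These 18 weights hit 6 W_13-dot-orbits; sizes (2, 3, 5, 3, 3, 2):

[[1, 14], [2, 6, 17], [3, 4, 7, 8, 15], [5, 10, 12], [9, 11, 13], [16, 18]]


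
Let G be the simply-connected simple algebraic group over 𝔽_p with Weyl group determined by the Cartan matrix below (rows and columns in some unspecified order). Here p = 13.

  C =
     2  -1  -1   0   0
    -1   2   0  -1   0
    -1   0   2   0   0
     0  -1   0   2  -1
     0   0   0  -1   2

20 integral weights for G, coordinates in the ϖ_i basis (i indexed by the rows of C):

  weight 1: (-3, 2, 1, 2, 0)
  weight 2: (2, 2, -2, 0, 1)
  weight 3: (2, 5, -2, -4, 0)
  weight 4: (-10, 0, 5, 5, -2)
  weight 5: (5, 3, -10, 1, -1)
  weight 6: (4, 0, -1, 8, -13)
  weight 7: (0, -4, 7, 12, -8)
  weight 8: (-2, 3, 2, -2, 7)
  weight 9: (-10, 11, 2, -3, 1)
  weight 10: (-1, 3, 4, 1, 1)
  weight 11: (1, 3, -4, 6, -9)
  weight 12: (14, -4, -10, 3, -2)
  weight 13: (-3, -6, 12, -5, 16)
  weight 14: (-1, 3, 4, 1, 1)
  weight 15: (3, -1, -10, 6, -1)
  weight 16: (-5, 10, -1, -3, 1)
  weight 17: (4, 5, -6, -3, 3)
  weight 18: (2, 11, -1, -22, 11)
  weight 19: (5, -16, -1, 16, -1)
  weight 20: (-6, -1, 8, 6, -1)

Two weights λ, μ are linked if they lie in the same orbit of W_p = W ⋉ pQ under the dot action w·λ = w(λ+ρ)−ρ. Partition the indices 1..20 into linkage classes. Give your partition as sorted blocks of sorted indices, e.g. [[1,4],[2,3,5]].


Type A_5, rank 5, |W|=720; reorder rows/cols to standard.

λ_j+ρ reflected into Ā_13 (⟨·,θ^∨⟩≤13); 5-tuples as given:

  λ_1 → (2, 1, 0, 3, 1);  λ_2 → (2, 3, 1, 1, 2);  λ_3 → (2, 3, 1, 1, 2);  λ_4 → (2, 3, 1, 1, 2);  λ_5 → (3, 1, 6, 2, 0);  λ_6 → (1, 2, 2, 1, 7);  λ_7 → (2, 1, 0, 3, 1);  λ_8 → (1, 2, 2, 1, 7);  λ_9 → (3, 1, 6, 2, 0);  λ_10 → (0, 4, 5, 2, 2);  λ_11 → (1, 2, 2, 1, 7);  λ_12 → (3, 1, 6, 2, 0);  λ_13 → (0, 5, 4, 2, 0);  λ_14 → (0, 4, 5, 2, 2);  λ_15 → (0, 5, 4, 2, 0);  λ_16 → (0, 5, 4, 2, 0);  λ_17 → (0, 4, 5, 2, 2);  λ_18 → (2, 1, 0, 3, 1);  λ_19 → (0, 4, 5, 2, 2);  λ_20 → (0, 5, 4, 2, 0)

The 20 indices split into 6 linkage classes (same alcove rep ⇔ same W_13-dot-orbit):

[[1, 7, 18], [2, 3, 4], [5, 9, 12], [6, 8, 11], [10, 14, 17, 19], [13, 15, 16, 20]]
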